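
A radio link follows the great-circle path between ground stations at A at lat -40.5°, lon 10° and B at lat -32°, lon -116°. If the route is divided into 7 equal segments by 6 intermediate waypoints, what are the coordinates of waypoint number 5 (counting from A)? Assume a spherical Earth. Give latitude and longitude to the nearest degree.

≈ lat -50°, lon -91°

Convert each endpoint to a unit vector on the sphere (x = cos φ cos λ, y = cos φ sin λ, z = sin φ).
The central angle between the endpoints is δ = arccos(p₁·p₂) ≈ 1.606 rad (92.0°).
Interpolate at f = 5/7 with slerp weights a = sin((1−f)δ)/sin δ ≈ 0.443, b = sin(fδ)/sin δ ≈ 0.912.
p = a·p₁ + b·p₂ ≈ (-0.007, -0.637, -0.771); φ = arcsin(p_z) ≈ -50.45°, λ = atan2(p_y, p_x) ≈ -90.65°.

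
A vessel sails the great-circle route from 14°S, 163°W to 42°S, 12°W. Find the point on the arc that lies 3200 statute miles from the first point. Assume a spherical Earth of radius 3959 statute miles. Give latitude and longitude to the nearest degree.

≈ 54°S, 133°W

Convert each endpoint to a unit vector on the sphere (x = cos φ cos λ, y = cos φ sin λ, z = sin φ).
The central angle between the endpoints is δ = arccos(p₁·p₂) ≈ 2.059 rad (118.0°). The total great-circle distance is δ·R ≈ 2.059 × 3959 ≈ 8150 mi, so the target fraction is f = 3200/8150 ≈ 0.393.
Interpolate at f ≈ 0.393 with slerp weights a = sin((1−f)δ)/sin δ ≈ 1.074, b = sin(fδ)/sin δ ≈ 0.819.
p = a·p₁ + b·p₂ ≈ (-0.402, -0.431, -0.808); φ = arcsin(p_z) ≈ -53.87°, λ = atan2(p_y, p_x) ≈ -132.98°.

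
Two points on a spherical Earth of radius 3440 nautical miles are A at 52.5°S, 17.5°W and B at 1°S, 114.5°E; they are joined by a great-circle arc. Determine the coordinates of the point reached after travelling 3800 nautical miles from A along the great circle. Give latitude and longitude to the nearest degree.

≈ 43°S, 84°E

The haversine formula gives a central angle δ ≈ 1.975 rad (113.2°) between the endpoints. The total great-circle distance is δ·R ≈ 1.975 × 3440 ≈ 6795 nmi, so the target fraction is f = 3800/6795 ≈ 0.559.
Interpolate at f ≈ 0.559 with slerp weights a = sin((1−f)δ)/sin δ ≈ 0.832, b = sin(fδ)/sin δ ≈ 0.972.
p = a·p₁ + b·p₂ ≈ (0.080, 0.732, -0.677); φ = arcsin(p_z) ≈ -42.60°, λ = atan2(p_y, p_x) ≈ 83.76°.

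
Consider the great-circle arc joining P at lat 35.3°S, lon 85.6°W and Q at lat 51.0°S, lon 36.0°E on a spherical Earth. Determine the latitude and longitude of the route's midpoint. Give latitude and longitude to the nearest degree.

≈ lat 62°S, lon 38°W

Write both endpoints as unit vectors p₁, p₂ with components (cos φ cos λ, cos φ sin λ, sin φ).
The central angle between the endpoints is δ = arccos(p₁·p₂) ≈ 1.390 rad (79.6°).
Interpolate at f = 1/2 with slerp weights a = sin((1−f)δ)/sin δ ≈ 0.651, b = sin(fδ)/sin δ ≈ 0.651.
p = a·p₁ + b·p₂ ≈ (0.372, -0.289, -0.882); φ = arcsin(p_z) ≈ -61.89°, λ = atan2(p_y, p_x) ≈ -37.82°.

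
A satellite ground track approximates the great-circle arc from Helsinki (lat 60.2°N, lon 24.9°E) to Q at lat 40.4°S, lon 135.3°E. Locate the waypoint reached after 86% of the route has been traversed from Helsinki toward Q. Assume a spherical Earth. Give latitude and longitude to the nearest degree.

≈ lat 25°S, lon 122°E

The haversine formula gives a central angle δ ≈ 2.338 rad (134.0°) between the endpoints.
Interpolate at f = 0.86 with slerp weights a = sin((1−f)δ)/sin δ ≈ 0.447, b = sin(fδ)/sin δ ≈ 1.257.
p = a·p₁ + b·p₂ ≈ (-0.479, 0.767, -0.427); φ = arcsin(p_z) ≈ -25.28°, λ = atan2(p_y, p_x) ≈ 121.99°.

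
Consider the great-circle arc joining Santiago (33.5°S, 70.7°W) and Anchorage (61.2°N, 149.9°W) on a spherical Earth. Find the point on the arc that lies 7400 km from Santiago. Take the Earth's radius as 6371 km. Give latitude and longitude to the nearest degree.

From cos δ = sin φ₁ sin φ₂ + cos φ₁ cos φ₂ cos Δλ, the central angle is δ ≈ 1.991 rad (114.1°). The total great-circle distance is δ·R ≈ 1.991 × 6371 ≈ 12688 km, so the target fraction is f = 7400/12688 ≈ 0.583.
Interpolate at f ≈ 0.583 with slerp weights a = sin((1−f)δ)/sin δ ≈ 0.808, b = sin(fδ)/sin δ ≈ 1.005.
p = a·p₁ + b·p₂ ≈ (-0.196, -0.879, 0.435); φ = arcsin(p_z) ≈ 25.76°, λ = atan2(p_y, p_x) ≈ -102.57°.

≈ 26°N, 103°W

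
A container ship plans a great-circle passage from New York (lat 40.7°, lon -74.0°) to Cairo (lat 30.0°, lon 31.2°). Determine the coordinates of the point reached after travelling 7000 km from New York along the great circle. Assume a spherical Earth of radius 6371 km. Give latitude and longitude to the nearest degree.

≈ lat 41°, lon 13°

Write both endpoints as unit vectors p₁, p₂ with components (cos φ cos λ, cos φ sin λ, sin φ).
The central angle between the endpoints is δ = arccos(p₁·p₂) ≈ 1.416 rad (81.1°). The total great-circle distance is δ·R ≈ 1.416 × 6371 ≈ 9023 km, so the target fraction is f = 7000/9023 ≈ 0.776.
Interpolate at f ≈ 0.776 with slerp weights a = sin((1−f)δ)/sin δ ≈ 0.316, b = sin(fδ)/sin δ ≈ 0.901.
p = a·p₁ + b·p₂ ≈ (0.734, 0.174, 0.657); φ = arcsin(p_z) ≈ 41.05°, λ = atan2(p_y, p_x) ≈ 13.35°.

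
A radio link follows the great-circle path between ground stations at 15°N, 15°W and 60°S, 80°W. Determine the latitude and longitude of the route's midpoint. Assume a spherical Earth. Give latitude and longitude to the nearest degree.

≈ 26°S, 36°W

From cos δ = sin φ₁ sin φ₂ + cos φ₁ cos φ₂ cos Δλ, the central angle is δ ≈ 1.591 rad (91.1°).
Interpolate at f = 1/2 with slerp weights a = sin((1−f)δ)/sin δ ≈ 0.714, b = sin(fδ)/sin δ ≈ 0.714.
p = a·p₁ + b·p₂ ≈ (0.728, -0.530, -0.434); φ = arcsin(p_z) ≈ -25.70°, λ = atan2(p_y, p_x) ≈ -36.05°.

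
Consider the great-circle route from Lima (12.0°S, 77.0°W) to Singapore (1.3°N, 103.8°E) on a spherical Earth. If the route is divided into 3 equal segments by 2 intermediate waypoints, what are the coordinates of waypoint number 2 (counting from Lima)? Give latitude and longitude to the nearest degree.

≈ (55°S, 110°E)

Write both endpoints as unit vectors p₁, p₂ with components (cos φ cos λ, cos φ sin λ, sin φ).
The central angle between the endpoints is δ = arccos(p₁·p₂) ≈ 2.954 rad (169.3°).
Interpolate at f = 2/3 with slerp weights a = sin((1−f)δ)/sin δ ≈ 4.475, b = sin(fδ)/sin δ ≈ 4.950.
p = a·p₁ + b·p₂ ≈ (-0.196, 0.541, -0.818); φ = arcsin(p_z) ≈ -54.90°, λ = atan2(p_y, p_x) ≈ 109.90°.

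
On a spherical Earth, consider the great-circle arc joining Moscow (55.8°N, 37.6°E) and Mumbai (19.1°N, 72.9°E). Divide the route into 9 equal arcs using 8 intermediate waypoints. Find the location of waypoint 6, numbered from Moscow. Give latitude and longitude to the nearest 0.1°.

From cos δ = sin φ₁ sin φ₂ + cos φ₁ cos φ₂ cos Δλ, the central angle is δ ≈ 0.790 rad (45.2°).
Interpolate at f = 6/9 with slerp weights a = sin((1−f)δ)/sin δ ≈ 0.366, b = sin(fδ)/sin δ ≈ 0.708.
p = a·p₁ + b·p₂ ≈ (0.360, 0.765, 0.535); φ = arcsin(p_z) ≈ 32.32°, λ = atan2(p_y, p_x) ≈ 64.80°.

≈ 32.3°N, 64.8°E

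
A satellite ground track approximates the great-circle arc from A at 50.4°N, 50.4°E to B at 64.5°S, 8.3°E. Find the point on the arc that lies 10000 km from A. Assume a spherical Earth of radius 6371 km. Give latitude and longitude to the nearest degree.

Write both endpoints as unit vectors p₁, p₂ with components (cos φ cos λ, cos φ sin λ, sin φ).
The central angle between the endpoints is δ = arccos(p₁·p₂) ≈ 2.085 rad (119.5°). The total great-circle distance is δ·R ≈ 2.085 × 6371 ≈ 13284 km, so the target fraction is f = 10000/13284 ≈ 0.753.
Interpolate at f ≈ 0.753 with slerp weights a = sin((1−f)δ)/sin δ ≈ 0.566, b = sin(fδ)/sin δ ≈ 1.149.
p = a·p₁ + b·p₂ ≈ (0.719, 0.349, -0.600); φ = arcsin(p_z) ≈ -36.90°, λ = atan2(p_y, p_x) ≈ 25.91°.

≈ 37°S, 26°E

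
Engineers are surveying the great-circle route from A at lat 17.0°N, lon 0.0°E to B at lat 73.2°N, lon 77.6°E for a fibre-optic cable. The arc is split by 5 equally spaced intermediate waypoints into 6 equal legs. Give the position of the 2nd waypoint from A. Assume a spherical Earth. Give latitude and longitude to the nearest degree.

From cos δ = sin φ₁ sin φ₂ + cos φ₁ cos φ₂ cos Δλ, the central angle is δ ≈ 1.225 rad (70.2°).
Interpolate at f = 2/6 with slerp weights a = sin((1−f)δ)/sin δ ≈ 0.775, b = sin(fδ)/sin δ ≈ 0.422.
p = a·p₁ + b·p₂ ≈ (0.767, 0.119, 0.630); φ = arcsin(p_z) ≈ 39.09°, λ = atan2(p_y, p_x) ≈ 8.83°.

≈ lat 39°N, lon 9°E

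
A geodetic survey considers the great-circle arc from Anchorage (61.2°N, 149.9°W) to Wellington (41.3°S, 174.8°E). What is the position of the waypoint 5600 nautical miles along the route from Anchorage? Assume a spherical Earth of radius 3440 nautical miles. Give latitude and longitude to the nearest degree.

Convert each endpoint to a unit vector on the sphere (x = cos φ cos λ, y = cos φ sin λ, z = sin φ).
The central angle between the endpoints is δ = arccos(p₁·p₂) ≈ 1.858 rad (106.4°). The total great-circle distance is δ·R ≈ 1.858 × 3440 ≈ 6390 nmi, so the target fraction is f = 5600/6390 ≈ 0.876.
Interpolate at f ≈ 0.876 with slerp weights a = sin((1−f)δ)/sin δ ≈ 0.237, b = sin(fδ)/sin δ ≈ 1.041.
p = a·p₁ + b·p₂ ≈ (-0.878, 0.013, -0.479); φ = arcsin(p_z) ≈ -28.61°, λ = atan2(p_y, p_x) ≈ 179.12°.

≈ (29°S, 179°E)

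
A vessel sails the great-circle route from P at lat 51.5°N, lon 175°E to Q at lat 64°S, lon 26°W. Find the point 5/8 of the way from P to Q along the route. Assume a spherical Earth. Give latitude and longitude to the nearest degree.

Write both endpoints as unit vectors p₁, p₂ with components (cos φ cos λ, cos φ sin λ, sin φ).
The central angle between the endpoints is δ = arccos(p₁·p₂) ≈ 2.851 rad (163.4°).
Interpolate at f = 5/8 with slerp weights a = sin((1−f)δ)/sin δ ≈ 3.064, b = sin(fδ)/sin δ ≈ 3.416.
p = a·p₁ + b·p₂ ≈ (-0.554, -0.490, -0.673); φ = arcsin(p_z) ≈ -42.29°, λ = atan2(p_y, p_x) ≈ -138.49°.

≈ lat 42°S, lon 138°W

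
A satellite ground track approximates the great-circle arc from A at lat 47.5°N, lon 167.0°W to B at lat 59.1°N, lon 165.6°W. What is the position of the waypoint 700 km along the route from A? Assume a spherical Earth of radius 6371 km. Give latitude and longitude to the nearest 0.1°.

≈ lat 53.8°N, lon 166.3°W

Convert each endpoint to a unit vector on the sphere (x = cos φ cos λ, y = cos φ sin λ, z = sin φ).
The central angle between the endpoints is δ = arccos(p₁·p₂) ≈ 0.203 rad (11.6°). The total great-circle distance is δ·R ≈ 0.203 × 6371 ≈ 1293 km, so the target fraction is f = 700/1293 ≈ 0.541.
Interpolate at f ≈ 0.541 with slerp weights a = sin((1−f)δ)/sin δ ≈ 0.461, b = sin(fδ)/sin δ ≈ 0.544.
p = a·p₁ + b·p₂ ≈ (-0.574, -0.140, 0.807); φ = arcsin(p_z) ≈ 53.78°, λ = atan2(p_y, p_x) ≈ -166.34°.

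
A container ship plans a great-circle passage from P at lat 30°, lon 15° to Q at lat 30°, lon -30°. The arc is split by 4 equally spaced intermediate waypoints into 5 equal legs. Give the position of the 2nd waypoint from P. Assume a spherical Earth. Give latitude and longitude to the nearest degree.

≈ lat 32°, lon -3°

Convert each endpoint to a unit vector on the sphere (x = cos φ cos λ, y = cos φ sin λ, z = sin φ).
The central angle between the endpoints is δ = arccos(p₁·p₂) ≈ 0.676 rad (38.7°).
Interpolate at f = 2/5 with slerp weights a = sin((1−f)δ)/sin δ ≈ 0.631, b = sin(fδ)/sin δ ≈ 0.427.
p = a·p₁ + b·p₂ ≈ (0.848, -0.044, 0.529); φ = arcsin(p_z) ≈ 31.92°, λ = atan2(p_y, p_x) ≈ -2.94°.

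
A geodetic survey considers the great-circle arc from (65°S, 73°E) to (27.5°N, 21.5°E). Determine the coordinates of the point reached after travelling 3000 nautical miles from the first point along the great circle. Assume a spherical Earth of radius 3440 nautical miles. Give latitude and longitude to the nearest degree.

Convert each endpoint to a unit vector on the sphere (x = cos φ cos λ, y = cos φ sin λ, z = sin φ).
The central angle between the endpoints is δ = arccos(p₁·p₂) ≈ 1.757 rad (100.7°). The total great-circle distance is δ·R ≈ 1.757 × 3440 ≈ 6044 nmi, so the target fraction is f = 3000/6044 ≈ 0.496.
Interpolate at f ≈ 0.496 with slerp weights a = sin((1−f)δ)/sin δ ≈ 0.787, b = sin(fδ)/sin δ ≈ 0.779.
p = a·p₁ + b·p₂ ≈ (0.740, 0.572, -0.354); φ = arcsin(p_z) ≈ -20.73°, λ = atan2(p_y, p_x) ≈ 37.67°.

≈ (21°S, 38°E)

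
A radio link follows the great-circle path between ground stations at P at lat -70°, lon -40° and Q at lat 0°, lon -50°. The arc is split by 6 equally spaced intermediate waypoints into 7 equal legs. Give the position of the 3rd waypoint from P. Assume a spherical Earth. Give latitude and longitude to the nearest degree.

The haversine formula gives a central angle δ ≈ 1.227 rad (70.3°) between the endpoints.
Interpolate at f = 3/7 with slerp weights a = sin((1−f)δ)/sin δ ≈ 0.685, b = sin(fδ)/sin δ ≈ 0.533.
p = a·p₁ + b·p₂ ≈ (0.522, -0.559, -0.644); φ = arcsin(p_z) ≈ -40.08°, λ = atan2(p_y, p_x) ≈ -46.95°.

≈ lat -40°, lon -47°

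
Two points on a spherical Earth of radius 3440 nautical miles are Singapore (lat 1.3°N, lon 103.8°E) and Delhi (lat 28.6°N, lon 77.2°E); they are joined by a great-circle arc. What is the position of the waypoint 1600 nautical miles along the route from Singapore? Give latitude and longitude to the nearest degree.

≈ lat 21°N, lon 86°E

Convert each endpoint to a unit vector on the sphere (x = cos φ cos λ, y = cos φ sin λ, z = sin φ).
The central angle between the endpoints is δ = arccos(p₁·p₂) ≈ 0.651 rad (37.3°). The total great-circle distance is δ·R ≈ 0.651 × 3440 ≈ 2238 nmi, so the target fraction is f = 1600/2238 ≈ 0.715.
Interpolate at f ≈ 0.715 with slerp weights a = sin((1−f)δ)/sin δ ≈ 0.305, b = sin(fδ)/sin δ ≈ 0.741.
p = a·p₁ + b·p₂ ≈ (0.071, 0.930, 0.361); φ = arcsin(p_z) ≈ 21.19°, λ = atan2(p_y, p_x) ≈ 85.61°.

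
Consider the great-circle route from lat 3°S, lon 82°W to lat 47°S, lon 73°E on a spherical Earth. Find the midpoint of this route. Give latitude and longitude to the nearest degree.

Convert each endpoint to a unit vector on the sphere (x = cos φ cos λ, y = cos φ sin λ, z = sin φ).
The central angle between the endpoints is δ = arccos(p₁·p₂) ≈ 2.188 rad (125.4°).
Interpolate at f = 1/2 with slerp weights a = sin((1−f)δ)/sin δ ≈ 1.090, b = sin(fδ)/sin δ ≈ 1.090.
p = a·p₁ + b·p₂ ≈ (0.369, -0.367, -0.854); φ = arcsin(p_z) ≈ -58.65°, λ = atan2(p_y, p_x) ≈ -44.86°.

≈ lat 59°S, lon 45°W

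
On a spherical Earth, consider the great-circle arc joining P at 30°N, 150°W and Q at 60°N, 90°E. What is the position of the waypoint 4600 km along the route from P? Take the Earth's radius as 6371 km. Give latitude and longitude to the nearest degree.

Convert each endpoint to a unit vector on the sphere (x = cos φ cos λ, y = cos φ sin λ, z = sin φ).
The central angle between the endpoints is δ = arccos(p₁·p₂) ≈ 1.353 rad (77.5°). The total great-circle distance is δ·R ≈ 1.353 × 6371 ≈ 8617 km, so the target fraction is f = 4600/8617 ≈ 0.534.
Interpolate at f ≈ 0.534 with slerp weights a = sin((1−f)δ)/sin δ ≈ 0.604, b = sin(fδ)/sin δ ≈ 0.677.
p = a·p₁ + b·p₂ ≈ (-0.453, 0.077, 0.888); φ = arcsin(p_z) ≈ 62.65°, λ = atan2(p_y, p_x) ≈ 170.35°.

≈ 63°N, 170°E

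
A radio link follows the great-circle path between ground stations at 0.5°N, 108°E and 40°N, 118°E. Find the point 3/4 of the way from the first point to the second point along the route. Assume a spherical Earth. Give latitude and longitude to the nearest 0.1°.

≈ 30.2°N, 114.9°E

Write both endpoints as unit vectors p₁, p₂ with components (cos φ cos λ, cos φ sin λ, sin φ).
The central angle between the endpoints is δ = arccos(p₁·p₂) ≈ 0.708 rad (40.5°).
Interpolate at f = 3/4 with slerp weights a = sin((1−f)δ)/sin δ ≈ 0.271, b = sin(fδ)/sin δ ≈ 0.779.
p = a·p₁ + b·p₂ ≈ (-0.364, 0.784, 0.503); φ = arcsin(p_z) ≈ 30.19°, λ = atan2(p_y, p_x) ≈ 114.88°.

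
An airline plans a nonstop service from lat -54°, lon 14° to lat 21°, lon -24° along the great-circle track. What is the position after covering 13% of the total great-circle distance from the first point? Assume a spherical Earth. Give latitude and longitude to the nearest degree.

Convert each endpoint to a unit vector on the sphere (x = cos φ cos λ, y = cos φ sin λ, z = sin φ).
The central angle between the endpoints is δ = arccos(p₁·p₂) ≈ 1.428 rad (81.8°).
Interpolate at f = 0.13 with slerp weights a = sin((1−f)δ)/sin δ ≈ 0.956, b = sin(fδ)/sin δ ≈ 0.186.
p = a·p₁ + b·p₂ ≈ (0.704, 0.065, -0.707); φ = arcsin(p_z) ≈ -44.98°, λ = atan2(p_y, p_x) ≈ 5.29°.

≈ lat -45°, lon 5°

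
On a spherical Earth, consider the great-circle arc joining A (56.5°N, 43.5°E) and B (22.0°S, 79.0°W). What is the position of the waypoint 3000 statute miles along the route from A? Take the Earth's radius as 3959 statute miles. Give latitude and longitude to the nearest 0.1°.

Write both endpoints as unit vectors p₁, p₂ with components (cos φ cos λ, cos φ sin λ, sin φ).
The central angle between the endpoints is δ = arccos(p₁·p₂) ≈ 2.199 rad (126.0°). The total great-circle distance is δ·R ≈ 2.199 × 3959 ≈ 8704 mi, so the target fraction is f = 3000/8704 ≈ 0.345.
Interpolate at f ≈ 0.345 with slerp weights a = sin((1−f)δ)/sin δ ≈ 1.225, b = sin(fδ)/sin δ ≈ 0.849.
p = a·p₁ + b·p₂ ≈ (0.641, -0.307, 0.704); φ = arcsin(p_z) ≈ 44.71°, λ = atan2(p_y, p_x) ≈ -25.63°.

≈ (44.7°N, 25.6°W)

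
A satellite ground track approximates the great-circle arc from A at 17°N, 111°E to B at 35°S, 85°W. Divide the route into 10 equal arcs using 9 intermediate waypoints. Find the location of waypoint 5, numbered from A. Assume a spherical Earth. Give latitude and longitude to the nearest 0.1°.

≈ 44.9°S, 164.2°E

Convert each endpoint to a unit vector on the sphere (x = cos φ cos λ, y = cos φ sin λ, z = sin φ).
The central angle between the endpoints is δ = arccos(p₁·p₂) ≈ 2.741 rad (157.0°).
Interpolate at f = 5/10 with slerp weights a = sin((1−f)δ)/sin δ ≈ 2.511, b = sin(fδ)/sin δ ≈ 2.511.
p = a·p₁ + b·p₂ ≈ (-0.681, 0.193, -0.706); φ = arcsin(p_z) ≈ -44.92°, λ = atan2(p_y, p_x) ≈ 164.20°.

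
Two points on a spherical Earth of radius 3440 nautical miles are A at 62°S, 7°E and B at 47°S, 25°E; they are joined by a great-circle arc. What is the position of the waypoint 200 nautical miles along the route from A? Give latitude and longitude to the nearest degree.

From cos δ = sin φ₁ sin φ₂ + cos φ₁ cos φ₂ cos Δλ, the central angle is δ ≈ 0.317 rad (18.1°). The total great-circle distance is δ·R ≈ 0.317 × 3440 ≈ 1090 nmi, so the target fraction is f = 200/1090 ≈ 0.184.
Interpolate at f ≈ 0.184 with slerp weights a = sin((1−f)δ)/sin δ ≈ 0.821, b = sin(fδ)/sin δ ≈ 0.187.
p = a·p₁ + b·p₂ ≈ (0.498, 0.101, -0.861); φ = arcsin(p_z) ≈ -59.47°, λ = atan2(p_y, p_x) ≈ 11.44°.

≈ 59°S, 11°E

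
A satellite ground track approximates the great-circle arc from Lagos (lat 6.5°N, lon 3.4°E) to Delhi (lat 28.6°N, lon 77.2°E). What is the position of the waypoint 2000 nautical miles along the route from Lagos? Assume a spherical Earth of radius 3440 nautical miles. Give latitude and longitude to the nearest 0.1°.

≈ lat 20.5°N, lon 34.6°E

The haversine formula gives a central angle δ ≈ 1.269 rad (72.7°) between the endpoints. The total great-circle distance is δ·R ≈ 1.269 × 3440 ≈ 4364 nmi, so the target fraction is f = 2000/4364 ≈ 0.458.
Interpolate at f ≈ 0.458 with slerp weights a = sin((1−f)δ)/sin δ ≈ 0.665, b = sin(fδ)/sin δ ≈ 0.575.
p = a·p₁ + b·p₂ ≈ (0.771, 0.532, 0.351); φ = arcsin(p_z) ≈ 20.52°, λ = atan2(p_y, p_x) ≈ 34.59°.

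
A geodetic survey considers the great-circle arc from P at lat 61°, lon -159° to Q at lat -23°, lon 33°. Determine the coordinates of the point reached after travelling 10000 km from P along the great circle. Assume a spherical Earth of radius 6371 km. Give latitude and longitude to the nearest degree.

Convert each endpoint to a unit vector on the sphere (x = cos φ cos λ, y = cos φ sin λ, z = sin φ).
The central angle between the endpoints is δ = arccos(p₁·p₂) ≈ 2.463 rad (141.1°). The total great-circle distance is δ·R ≈ 2.463 × 6371 ≈ 15690 km, so the target fraction is f = 10000/15690 ≈ 0.637.
Interpolate at f ≈ 0.637 with slerp weights a = sin((1−f)δ)/sin δ ≈ 1.241, b = sin(fδ)/sin δ ≈ 1.592.
p = a·p₁ + b·p₂ ≈ (0.668, 0.583, 0.463); φ = arcsin(p_z) ≈ 27.57°, λ = atan2(p_y, p_x) ≈ 41.11°.

≈ lat 28°, lon 41°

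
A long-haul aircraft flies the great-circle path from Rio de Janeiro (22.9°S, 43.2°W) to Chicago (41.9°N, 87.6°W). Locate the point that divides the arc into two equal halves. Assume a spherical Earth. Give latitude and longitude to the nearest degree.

≈ (10°N, 63°W)

Write both endpoints as unit vectors p₁, p₂ with components (cos φ cos λ, cos φ sin λ, sin φ).
The central angle between the endpoints is δ = arccos(p₁·p₂) ≈ 1.339 rad (76.7°).
Interpolate at f = 1/2 with slerp weights a = sin((1−f)δ)/sin δ ≈ 0.638, b = sin(fδ)/sin δ ≈ 0.638.
p = a·p₁ + b·p₂ ≈ (0.448, -0.876, 0.178); φ = arcsin(p_z) ≈ 10.24°, λ = atan2(p_y, p_x) ≈ -62.92°.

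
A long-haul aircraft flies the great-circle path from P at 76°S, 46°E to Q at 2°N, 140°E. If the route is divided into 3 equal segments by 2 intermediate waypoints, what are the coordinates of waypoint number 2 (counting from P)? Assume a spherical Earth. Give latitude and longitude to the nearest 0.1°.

Convert each endpoint to a unit vector on the sphere (x = cos φ cos λ, y = cos φ sin λ, z = sin φ).
The central angle between the endpoints is δ = arccos(p₁·p₂) ≈ 1.622 rad (92.9°).
Interpolate at f = 2/3 with slerp weights a = sin((1−f)δ)/sin δ ≈ 0.515, b = sin(fδ)/sin δ ≈ 0.884.
p = a·p₁ + b·p₂ ≈ (-0.590, 0.657, -0.469); φ = arcsin(p_z) ≈ -27.98°, λ = atan2(p_y, p_x) ≈ 131.91°.

≈ 28.0°S, 131.9°E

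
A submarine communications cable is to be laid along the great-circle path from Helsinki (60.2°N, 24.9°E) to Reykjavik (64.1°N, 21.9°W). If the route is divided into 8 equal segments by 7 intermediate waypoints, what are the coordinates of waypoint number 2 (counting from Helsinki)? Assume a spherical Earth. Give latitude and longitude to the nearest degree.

From cos δ = sin φ₁ sin φ₂ + cos φ₁ cos φ₂ cos Δλ, the central angle is δ ≈ 0.379 rad (21.7°).
Interpolate at f = 2/8 with slerp weights a = sin((1−f)δ)/sin δ ≈ 0.758, b = sin(fδ)/sin δ ≈ 0.256.
p = a·p₁ + b·p₂ ≈ (0.445, 0.117, 0.888); φ = arcsin(p_z) ≈ 62.59°, λ = atan2(p_y, p_x) ≈ 14.71°.

≈ 63°N, 15°E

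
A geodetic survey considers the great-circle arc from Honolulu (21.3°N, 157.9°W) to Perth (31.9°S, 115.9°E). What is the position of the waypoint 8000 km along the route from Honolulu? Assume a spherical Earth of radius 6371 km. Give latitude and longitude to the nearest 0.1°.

Convert each endpoint to a unit vector on the sphere (x = cos φ cos λ, y = cos φ sin λ, z = sin φ).
The central angle between the endpoints is δ = arccos(p₁·p₂) ≈ 1.711 rad (98.0°). The total great-circle distance is δ·R ≈ 1.711 × 6371 ≈ 10899 km, so the target fraction is f = 8000/10899 ≈ 0.734.
Interpolate at f ≈ 0.734 with slerp weights a = sin((1−f)δ)/sin δ ≈ 0.444, b = sin(fδ)/sin δ ≈ 0.960.
p = a·p₁ + b·p₂ ≈ (-0.739, 0.578, -0.346); φ = arcsin(p_z) ≈ -20.25°, λ = atan2(p_y, p_x) ≈ 141.99°.

≈ (20.3°S, 142.0°E)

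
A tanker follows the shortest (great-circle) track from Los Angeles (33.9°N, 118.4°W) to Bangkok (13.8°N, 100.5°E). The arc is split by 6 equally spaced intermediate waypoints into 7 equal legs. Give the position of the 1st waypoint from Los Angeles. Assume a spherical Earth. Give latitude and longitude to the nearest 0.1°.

≈ (45.0°N, 135.3°W)

The haversine formula gives a central angle δ ≈ 2.088 rad (119.6°) between the endpoints.
Interpolate at f = 1/7 with slerp weights a = sin((1−f)δ)/sin δ ≈ 1.123, b = sin(fδ)/sin δ ≈ 0.338.
p = a·p₁ + b·p₂ ≈ (-0.503, -0.497, 0.707); φ = arcsin(p_z) ≈ 44.99°, λ = atan2(p_y, p_x) ≈ -135.35°.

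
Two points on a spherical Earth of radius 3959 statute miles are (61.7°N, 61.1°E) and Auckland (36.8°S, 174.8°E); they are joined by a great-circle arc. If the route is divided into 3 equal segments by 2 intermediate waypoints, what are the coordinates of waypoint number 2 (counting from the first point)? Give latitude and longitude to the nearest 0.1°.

Write both endpoints as unit vectors p₁, p₂ with components (cos φ cos λ, cos φ sin λ, sin φ).
The central angle between the endpoints is δ = arccos(p₁·p₂) ≈ 2.319 rad (132.8°).
Interpolate at f = 2/3 with slerp weights a = sin((1−f)δ)/sin δ ≈ 0.952, b = sin(fδ)/sin δ ≈ 1.363.
p = a·p₁ + b·p₂ ≈ (-0.869, 0.494, 0.022); φ = arcsin(p_z) ≈ 1.24°, λ = atan2(p_y, p_x) ≈ 150.38°.

≈ (1.2°N, 150.4°E)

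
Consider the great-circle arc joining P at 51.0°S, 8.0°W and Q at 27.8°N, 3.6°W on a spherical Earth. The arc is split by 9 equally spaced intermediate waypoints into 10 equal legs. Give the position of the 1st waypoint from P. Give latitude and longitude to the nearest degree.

≈ 43°S, 7°W

The haversine formula gives a central angle δ ≈ 1.377 rad (78.9°) between the endpoints.
Interpolate at f = 1/10 with slerp weights a = sin((1−f)δ)/sin δ ≈ 0.964, b = sin(fδ)/sin δ ≈ 0.140.
p = a·p₁ + b·p₂ ≈ (0.724, -0.092, -0.684); φ = arcsin(p_z) ≈ -43.13°, λ = atan2(p_y, p_x) ≈ -7.25°.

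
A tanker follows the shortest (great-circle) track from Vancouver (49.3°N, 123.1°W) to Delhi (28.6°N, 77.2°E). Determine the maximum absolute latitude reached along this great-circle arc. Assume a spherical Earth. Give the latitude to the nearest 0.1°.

≈ 78.4°N

The great circle lies in the plane with unit normal n̂ = (p₁ × p₂)/|p₁ × p₂|.
Here n̂_z ≈ -0.202; the vertex latitude is φ_max = arccos|n̂_z| ≈ 78.4°.
Check via Clairaut: cos φ_max = |cos φ₁| · sin C = cos(49.3°)·sin(18.0°) ≈ 0.202, again giving ≈ 78.4°.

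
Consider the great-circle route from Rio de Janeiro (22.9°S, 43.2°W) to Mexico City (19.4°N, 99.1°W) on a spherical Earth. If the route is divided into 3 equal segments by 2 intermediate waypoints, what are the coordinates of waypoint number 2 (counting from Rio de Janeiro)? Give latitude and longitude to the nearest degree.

Convert each endpoint to a unit vector on the sphere (x = cos φ cos λ, y = cos φ sin λ, z = sin φ).
The central angle between the endpoints is δ = arccos(p₁·p₂) ≈ 1.205 rad (69.0°).
Interpolate at f = 2/3 with slerp weights a = sin((1−f)δ)/sin δ ≈ 0.419, b = sin(fδ)/sin δ ≈ 0.771.
p = a·p₁ + b·p₂ ≈ (0.166, -0.982, 0.093); φ = arcsin(p_z) ≈ 5.34°, λ = atan2(p_y, p_x) ≈ -80.39°.

≈ 5°N, 80°W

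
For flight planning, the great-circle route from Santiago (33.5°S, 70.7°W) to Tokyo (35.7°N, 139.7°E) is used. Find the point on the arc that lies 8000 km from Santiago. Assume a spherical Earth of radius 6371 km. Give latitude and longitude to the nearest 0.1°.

≈ (0.9°N, 138.2°W)

From cos δ = sin φ₁ sin φ₂ + cos φ₁ cos φ₂ cos Δλ, the central angle is δ ≈ 2.705 rad (155.0°). The total great-circle distance is δ·R ≈ 2.705 × 6371 ≈ 17233 km, so the target fraction is f = 8000/17233 ≈ 0.464.
Interpolate at f ≈ 0.464 with slerp weights a = sin((1−f)δ)/sin δ ≈ 2.347, b = sin(fδ)/sin δ ≈ 2.248.
p = a·p₁ + b·p₂ ≈ (-0.745, -0.666, 0.016); φ = arcsin(p_z) ≈ 0.94°, λ = atan2(p_y, p_x) ≈ -138.21°.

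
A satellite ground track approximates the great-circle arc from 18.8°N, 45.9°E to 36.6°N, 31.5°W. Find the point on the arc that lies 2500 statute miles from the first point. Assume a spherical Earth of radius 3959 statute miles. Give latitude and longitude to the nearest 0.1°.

≈ 34.3°N, 9.0°E

From cos δ = sin φ₁ sin φ₂ + cos φ₁ cos φ₂ cos Δλ, the central angle is δ ≈ 1.205 rad (69.0°). The total great-circle distance is δ·R ≈ 1.205 × 3959 ≈ 4770 mi, so the target fraction is f = 2500/4770 ≈ 0.524.
Interpolate at f ≈ 0.524 with slerp weights a = sin((1−f)δ)/sin δ ≈ 0.581, b = sin(fδ)/sin δ ≈ 0.632.
p = a·p₁ + b·p₂ ≈ (0.815, 0.130, 0.564); φ = arcsin(p_z) ≈ 34.34°, λ = atan2(p_y, p_x) ≈ 9.04°.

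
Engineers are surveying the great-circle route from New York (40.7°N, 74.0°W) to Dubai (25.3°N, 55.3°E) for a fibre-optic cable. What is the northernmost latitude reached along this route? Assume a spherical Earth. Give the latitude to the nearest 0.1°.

≈ 57.5°N

The great circle lies in the plane with unit normal n̂ = (p₁ × p₂)/|p₁ × p₂|.
Here n̂_z ≈ +0.537; the vertex latitude is φ_max = arccos|n̂_z| ≈ 57.5°.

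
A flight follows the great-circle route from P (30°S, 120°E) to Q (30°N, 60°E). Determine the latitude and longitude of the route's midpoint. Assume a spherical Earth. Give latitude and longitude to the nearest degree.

From cos δ = sin φ₁ sin φ₂ + cos φ₁ cos φ₂ cos Δλ, the central angle is δ ≈ 1.445 rad (82.8°).
Interpolate at f = 1/2 with slerp weights a = sin((1−f)δ)/sin δ ≈ 0.667, b = sin(fδ)/sin δ ≈ 0.667.
p = a·p₁ + b·p₂ ≈ (0.000, 1.000, 0.000); φ = arcsin(p_z) ≈ 0.00°, λ = atan2(p_y, p_x) ≈ 90.00°.

≈ (0°N, 90°E)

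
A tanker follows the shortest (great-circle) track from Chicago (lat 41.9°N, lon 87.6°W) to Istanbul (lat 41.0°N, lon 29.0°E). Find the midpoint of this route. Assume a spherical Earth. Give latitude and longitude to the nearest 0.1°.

From cos δ = sin φ₁ sin φ₂ + cos φ₁ cos φ₂ cos Δλ, the central angle is δ ≈ 1.383 rad (79.2°).
Interpolate at f = 1/2 with slerp weights a = sin((1−f)δ)/sin δ ≈ 0.649, b = sin(fδ)/sin δ ≈ 0.649.
p = a·p₁ + b·p₂ ≈ (0.449, -0.245, 0.859); φ = arcsin(p_z) ≈ 59.25°, λ = atan2(p_y, p_x) ≈ -28.66°.

≈ lat 59.2°N, lon 28.7°W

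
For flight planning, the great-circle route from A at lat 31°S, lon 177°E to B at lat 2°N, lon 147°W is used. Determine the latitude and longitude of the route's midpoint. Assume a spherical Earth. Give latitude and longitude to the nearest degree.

Write both endpoints as unit vectors p₁, p₂ with components (cos φ cos λ, cos φ sin λ, sin φ).
The central angle between the endpoints is δ = arccos(p₁·p₂) ≈ 0.830 rad (47.5°).
Interpolate at f = 1/2 with slerp weights a = sin((1−f)δ)/sin δ ≈ 0.546, b = sin(fδ)/sin δ ≈ 0.546.
p = a·p₁ + b·p₂ ≈ (-0.926, -0.273, -0.262); φ = arcsin(p_z) ≈ -15.21°, λ = atan2(p_y, p_x) ≈ -163.57°.

≈ lat 15°S, lon 164°W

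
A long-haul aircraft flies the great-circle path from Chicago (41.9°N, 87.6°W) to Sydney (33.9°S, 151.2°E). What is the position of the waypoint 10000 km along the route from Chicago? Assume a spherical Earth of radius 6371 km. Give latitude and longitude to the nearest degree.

≈ (8°S, 171°W)

From cos δ = sin φ₁ sin φ₂ + cos φ₁ cos φ₂ cos Δλ, the central angle is δ ≈ 2.336 rad (133.8°). The total great-circle distance is δ·R ≈ 2.336 × 6371 ≈ 14881 km, so the target fraction is f = 10000/14881 ≈ 0.672.
Interpolate at f ≈ 0.672 with slerp weights a = sin((1−f)δ)/sin δ ≈ 0.961, b = sin(fδ)/sin δ ≈ 1.386.
p = a·p₁ + b·p₂ ≈ (-0.978, -0.160, -0.131); φ = arcsin(p_z) ≈ -7.54°, λ = atan2(p_y, p_x) ≈ -170.68°.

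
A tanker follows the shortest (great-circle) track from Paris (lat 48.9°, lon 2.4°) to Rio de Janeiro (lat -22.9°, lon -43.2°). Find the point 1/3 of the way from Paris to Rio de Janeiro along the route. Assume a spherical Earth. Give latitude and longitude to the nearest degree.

≈ lat 26°, lon -18°

From cos δ = sin φ₁ sin φ₂ + cos φ₁ cos φ₂ cos Δλ, the central angle is δ ≈ 1.440 rad (82.5°).
Interpolate at f = 1/3 with slerp weights a = sin((1−f)δ)/sin δ ≈ 0.826, b = sin(fδ)/sin δ ≈ 0.466.
p = a·p₁ + b·p₂ ≈ (0.855, -0.271, 0.441); φ = arcsin(p_z) ≈ 26.19°, λ = atan2(p_y, p_x) ≈ -17.58°.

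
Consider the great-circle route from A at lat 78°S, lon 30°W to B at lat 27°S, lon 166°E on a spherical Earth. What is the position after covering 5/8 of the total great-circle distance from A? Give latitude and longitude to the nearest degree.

≈ lat 55°S, lon 169°E

The haversine formula gives a central angle δ ≈ 1.302 rad (74.6°) between the endpoints.
Interpolate at f = 5/8 with slerp weights a = sin((1−f)δ)/sin δ ≈ 0.486, b = sin(fδ)/sin δ ≈ 0.754.
p = a·p₁ + b·p₂ ≈ (-0.564, 0.112, -0.818); φ = arcsin(p_z) ≈ -54.89°, λ = atan2(p_y, p_x) ≈ 168.78°.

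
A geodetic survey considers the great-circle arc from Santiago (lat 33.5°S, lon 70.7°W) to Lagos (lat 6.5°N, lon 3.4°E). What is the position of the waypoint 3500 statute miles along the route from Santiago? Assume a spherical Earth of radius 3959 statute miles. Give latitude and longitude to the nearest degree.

≈ lat 11°S, lon 21°W

From cos δ = sin φ₁ sin φ₂ + cos φ₁ cos φ₂ cos Δλ, the central angle is δ ≈ 1.406 rad (80.5°). The total great-circle distance is δ·R ≈ 1.406 × 3959 ≈ 5565 mi, so the target fraction is f = 3500/5565 ≈ 0.629.
Interpolate at f ≈ 0.629 with slerp weights a = sin((1−f)δ)/sin δ ≈ 0.505, b = sin(fδ)/sin δ ≈ 0.784.
p = a·p₁ + b·p₂ ≈ (0.917, -0.351, -0.190); φ = arcsin(p_z) ≈ -10.95°, λ = atan2(p_y, p_x) ≈ -20.97°.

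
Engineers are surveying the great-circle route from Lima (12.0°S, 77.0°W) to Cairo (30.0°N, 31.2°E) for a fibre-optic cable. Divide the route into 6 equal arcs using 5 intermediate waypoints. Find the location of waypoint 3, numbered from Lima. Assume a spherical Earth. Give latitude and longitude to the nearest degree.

≈ 15°N, 28°W

Convert each endpoint to a unit vector on the sphere (x = cos φ cos λ, y = cos φ sin λ, z = sin φ).
The central angle between the endpoints is δ = arccos(p₁·p₂) ≈ 1.948 rad (111.6°).
Interpolate at f = 3/6 with slerp weights a = sin((1−f)δ)/sin δ ≈ 0.890, b = sin(fδ)/sin δ ≈ 0.890.
p = a·p₁ + b·p₂ ≈ (0.855, -0.449, 0.260); φ = arcsin(p_z) ≈ 15.06°, λ = atan2(p_y, p_x) ≈ -27.70°.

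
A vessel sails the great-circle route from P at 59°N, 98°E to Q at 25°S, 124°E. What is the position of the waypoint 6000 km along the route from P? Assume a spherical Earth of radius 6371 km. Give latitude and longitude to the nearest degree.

Write both endpoints as unit vectors p₁, p₂ with components (cos φ cos λ, cos φ sin λ, sin φ).
The central angle between the endpoints is δ = arccos(p₁·p₂) ≈ 1.513 rad (86.7°). The total great-circle distance is δ·R ≈ 1.513 × 6371 ≈ 9642 km, so the target fraction is f = 6000/9642 ≈ 0.622.
Interpolate at f ≈ 0.622 with slerp weights a = sin((1−f)δ)/sin δ ≈ 0.542, b = sin(fδ)/sin δ ≈ 0.810.
p = a·p₁ + b·p₂ ≈ (-0.449, 0.885, 0.122); φ = arcsin(p_z) ≈ 7.02°, λ = atan2(p_y, p_x) ≈ 116.92°.

≈ 7°N, 117°E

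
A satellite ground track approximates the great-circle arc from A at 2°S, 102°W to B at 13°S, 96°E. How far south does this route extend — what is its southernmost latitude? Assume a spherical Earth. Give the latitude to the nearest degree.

The great circle lies in the plane with unit normal n̂ = (p₁ × p₂)/|p₁ × p₂|.
Here n̂_z ≈ -0.760; the vertex latitude is φ_max = arccos|n̂_z| ≈ 40.5°.
Check via Clairaut: cos φ_max = |cos φ₁| · sin C = cos(2.0°)·sin(130.5°) ≈ 0.760, again giving ≈ 40.5°.

≈ 41°S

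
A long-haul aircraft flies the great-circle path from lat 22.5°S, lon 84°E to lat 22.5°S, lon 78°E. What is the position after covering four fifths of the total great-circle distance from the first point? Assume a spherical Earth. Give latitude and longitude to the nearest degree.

Convert each endpoint to a unit vector on the sphere (x = cos φ cos λ, y = cos φ sin λ, z = sin φ).
The central angle between the endpoints is δ = arccos(p₁·p₂) ≈ 0.097 rad (5.5°).
Interpolate at f = 4/5 with slerp weights a = sin((1−f)δ)/sin δ ≈ 0.200, b = sin(fδ)/sin δ ≈ 0.800.
p = a·p₁ + b·p₂ ≈ (0.173, 0.907, -0.383); φ = arcsin(p_z) ≈ -22.52°, λ = atan2(p_y, p_x) ≈ 79.20°.

≈ lat 23°S, lon 79°E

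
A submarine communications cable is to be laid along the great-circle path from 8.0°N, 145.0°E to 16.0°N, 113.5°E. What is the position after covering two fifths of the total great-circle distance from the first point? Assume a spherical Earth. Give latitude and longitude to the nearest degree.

Convert each endpoint to a unit vector on the sphere (x = cos φ cos λ, y = cos φ sin λ, z = sin φ).
The central angle between the endpoints is δ = arccos(p₁·p₂) ≈ 0.555 rad (31.8°).
Interpolate at f = 2/5 with slerp weights a = sin((1−f)δ)/sin δ ≈ 0.620, b = sin(fδ)/sin δ ≈ 0.418.
p = a·p₁ + b·p₂ ≈ (-0.663, 0.721, 0.202); φ = arcsin(p_z) ≈ 11.62°, λ = atan2(p_y, p_x) ≈ 132.63°.

≈ 12°N, 133°E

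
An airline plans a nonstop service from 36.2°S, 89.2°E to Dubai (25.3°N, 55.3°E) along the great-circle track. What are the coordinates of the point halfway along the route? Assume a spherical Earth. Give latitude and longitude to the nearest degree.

The haversine formula gives a central angle δ ≈ 1.210 rad (69.3°) between the endpoints.
Interpolate at f = 1/2 with slerp weights a = sin((1−f)δ)/sin δ ≈ 0.608, b = sin(fδ)/sin δ ≈ 0.608.
p = a·p₁ + b·p₂ ≈ (0.320, 0.942, -0.099); φ = arcsin(p_z) ≈ -5.70°, λ = atan2(p_y, p_x) ≈ 71.26°.

≈ 6°S, 71°E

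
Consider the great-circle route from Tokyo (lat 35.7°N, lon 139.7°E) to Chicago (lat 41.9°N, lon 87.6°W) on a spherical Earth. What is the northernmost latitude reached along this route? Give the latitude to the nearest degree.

≈ 64°N

The great circle lies in the plane with unit normal n̂ = (p₁ × p₂)/|p₁ × p₂|.
Here n̂_z ≈ +0.444; the vertex latitude is φ_max = arccos|n̂_z| ≈ 63.6°.
Check via Clairaut: cos φ_max = |cos φ₁| · sin C = cos(35.7°)·sin(33.2°) ≈ 0.444, again giving ≈ 63.6°.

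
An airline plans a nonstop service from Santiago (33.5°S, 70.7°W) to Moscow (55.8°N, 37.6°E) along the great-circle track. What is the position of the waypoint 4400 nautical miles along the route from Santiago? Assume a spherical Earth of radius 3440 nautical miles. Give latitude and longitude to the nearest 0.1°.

Write both endpoints as unit vectors p₁, p₂ with components (cos φ cos λ, cos φ sin λ, sin φ).
The central angle between the endpoints is δ = arccos(p₁·p₂) ≈ 2.219 rad (127.1°). The total great-circle distance is δ·R ≈ 2.219 × 3440 ≈ 7633 nmi, so the target fraction is f = 4400/7633 ≈ 0.576.
Interpolate at f ≈ 0.576 with slerp weights a = sin((1−f)δ)/sin δ ≈ 1.013, b = sin(fδ)/sin δ ≈ 1.201.
p = a·p₁ + b·p₂ ≈ (0.814, -0.385, 0.435); φ = arcsin(p_z) ≈ 25.76°, λ = atan2(p_y, p_x) ≈ -25.32°.

≈ 25.8°N, 25.3°W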